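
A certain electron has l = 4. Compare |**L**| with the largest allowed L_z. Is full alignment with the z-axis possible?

|L| = 2√5 ℏ ≈ 4.4721ℏ, while L_z,max = lℏ = 4ℏ.
Since |L| > L_z,max, the vector can never point exactly along z; the closest it comes is θ_min = arccos(4/√20) ≈ 26.6°.

No: L_z,max = 4ℏ < |L| = 2√5 ℏ ≈ 4.472ℏ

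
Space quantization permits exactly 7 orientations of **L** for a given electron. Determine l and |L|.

l = 3, |L| = 2√3 ℏ ≈ 3.464ℏ

Since there are 2l+1 = 7 values of m_l, l = 3.
|L| = ℏ√(l(l+1)) = ℏ√(3·4) = 2√3 ℏ.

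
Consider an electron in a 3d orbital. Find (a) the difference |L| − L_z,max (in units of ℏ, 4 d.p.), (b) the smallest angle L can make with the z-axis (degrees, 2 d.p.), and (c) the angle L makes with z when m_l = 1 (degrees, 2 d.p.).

|L|−L_z,max ≈ 0.4495ℏ; θ_min ≈ 35.26°; θ(m_l=1) ≈ 65.91°

For 3d, l = 2.
|L| − L_z,max = (√6 − 2)ℏ ≈ 0.4495ℏ.
cos θ_min = 2/√6, so θ_min ≈ 35.26°.
For m_l = 1: cos θ = 1/√6, θ ≈ 65.91°.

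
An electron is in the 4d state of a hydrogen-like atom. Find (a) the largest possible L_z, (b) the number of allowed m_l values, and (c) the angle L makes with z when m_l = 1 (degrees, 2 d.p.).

L_z,max = 2ℏ; 5 values; θ(m_l=1) ≈ 65.91°

For 4d, l = 2.
L_z,max = lℏ = 2ℏ.
There are 2l+1 = 5 values of m_l.
For m_l = 1: cos θ = 1/√6, θ ≈ 65.91°.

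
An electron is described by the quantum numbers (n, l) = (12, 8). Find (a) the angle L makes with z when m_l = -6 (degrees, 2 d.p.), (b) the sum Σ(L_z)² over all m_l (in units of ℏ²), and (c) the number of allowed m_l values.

For m_l = -6: cos θ = -6/√72, θ ≈ 135.00°.
Σ m_l² = 408, so Σ(L_z)² = 408 ℏ².
There are 2l+1 = 17 values of m_l.

θ(m_l=-6) ≈ 135.00°; Σ(L_z)² = 408 ℏ²; 17 values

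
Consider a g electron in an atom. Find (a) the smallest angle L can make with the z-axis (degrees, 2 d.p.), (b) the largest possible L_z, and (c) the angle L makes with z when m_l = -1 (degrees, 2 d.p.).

The letter g corresponds to l = 4.
cos θ_min = 4/√20, so θ_min ≈ 26.57°.
L_z,max = lℏ = 4ℏ.
For m_l = -1: cos θ = -1/√20, θ ≈ 102.92°.

θ_min ≈ 26.57°; L_z,max = 4ℏ; θ(m_l=-1) ≈ 102.92°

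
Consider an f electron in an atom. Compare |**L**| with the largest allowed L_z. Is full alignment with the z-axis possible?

No: L_z,max = 3ℏ < |L| = 2√3 ℏ ≈ 3.464ℏ

For an f orbital, l = 3.
|L| = 2√3 ℏ ≈ 3.4641ℏ, while L_z,max = lℏ = 3ℏ.
Since |L| > L_z,max, the vector can never point exactly along z; the closest it comes is θ_min = arccos(3/√12) ≈ 30.0°.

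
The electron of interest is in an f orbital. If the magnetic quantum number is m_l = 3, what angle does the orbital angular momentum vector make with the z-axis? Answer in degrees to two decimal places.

θ ≈ 30.00°

The letter f corresponds to l = 3.
|L| = √(l(l+1)) ℏ = 2√3 ℏ.
L_z = m_l ℏ = 3ℏ.
cos θ = L_z/|L| = 3/√12, so θ ≈ 30.00°.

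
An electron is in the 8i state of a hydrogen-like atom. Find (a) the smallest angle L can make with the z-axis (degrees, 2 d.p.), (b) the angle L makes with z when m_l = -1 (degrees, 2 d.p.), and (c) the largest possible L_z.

θ_min ≈ 22.21°; θ(m_l=-1) ≈ 98.88°; L_z,max = 6ℏ

The 8i subshell has l = 6.
cos θ_min = 6/√42, so θ_min ≈ 22.21°.
For m_l = -1: cos θ = -1/√42, θ ≈ 98.88°.
L_z,max = lℏ = 6ℏ.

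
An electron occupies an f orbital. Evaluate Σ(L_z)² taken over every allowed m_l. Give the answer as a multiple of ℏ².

Σ(L_z)² = 28 ℏ²

An f state has l = 3.
m_l runs from −3 to 3, i.e. {-3, -2, -1, 0, 1, 2, 3}.
Σ m_l² = 2·(1 + 4 + 9) = 28.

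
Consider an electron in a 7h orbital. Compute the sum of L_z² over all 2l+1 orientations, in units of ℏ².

For 7h, l = 5.
m_l ∈ {-5, -4, -3, -2, -1, 0, 1, 2, 3, 4, 5}.
Summing m² from −5 to 5: Σ m_l² = 110.

Σ(L_z)² = 110 ℏ²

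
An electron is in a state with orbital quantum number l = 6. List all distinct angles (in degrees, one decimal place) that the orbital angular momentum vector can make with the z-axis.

θ ∈ {22.2°, 39.5°, 51.9°, 62.4°, 72.0°, 81.1°, 90.0°, 98.9°, 108.0°, 117.6°, 128.1°, 140.5°, 157.8°}

|L| = ℏ√(l(l+1)) = √42 ℏ.
cos θ = m_l/√42 for each m_l ∈ {-6, -5, -4, -3, -2, -1, 0, 1, 2, 3, 4, 5, 6}.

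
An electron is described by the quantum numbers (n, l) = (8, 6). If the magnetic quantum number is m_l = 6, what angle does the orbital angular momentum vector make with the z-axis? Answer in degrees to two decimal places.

|L|² = l(l+1)ℏ² = 42ℏ², so |L| = √42 ℏ.
L_z = m_l ℏ = 6ℏ.
cos θ = L_z/|L| = 6/√42, so θ ≈ 22.21°.

θ ≈ 22.21°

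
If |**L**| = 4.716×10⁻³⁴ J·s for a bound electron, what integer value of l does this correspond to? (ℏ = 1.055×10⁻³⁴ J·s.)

l = 4

|L|/ℏ = (4.716×10⁻³⁴)/(1.055×10⁻³⁴) ≈ 4.470.
l(l+1) ≈ 4.470² ≈ 19.98, so l = 4.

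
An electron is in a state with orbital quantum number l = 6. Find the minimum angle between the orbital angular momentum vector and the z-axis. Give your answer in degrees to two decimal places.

θ_min ≈ 22.21°

|L| = ℏ√(l(l+1)) = √42 ℏ.
The smallest angle corresponds to the largest L_z, i.e. m_l = l = 6, giving L_z = 6ℏ.
cos θ_min = 6/√42, so θ_min ≈ 22.21°.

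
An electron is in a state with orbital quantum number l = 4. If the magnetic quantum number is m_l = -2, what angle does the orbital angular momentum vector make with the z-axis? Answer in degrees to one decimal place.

θ ≈ 116.6°

|L|² = l(l+1)ℏ² = 20ℏ², so |L| = 2√5 ℏ.
L_z = m_l ℏ = −2ℏ.
cos θ = L_z/|L| = -2/√20, so θ ≈ 116.6°.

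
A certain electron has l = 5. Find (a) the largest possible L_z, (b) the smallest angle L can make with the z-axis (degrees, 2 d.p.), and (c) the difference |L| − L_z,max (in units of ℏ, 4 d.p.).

L_z,max = lℏ = 5ℏ.
cos θ_min = 5/√30, so θ_min ≈ 24.09°.
|L| − L_z,max = (√30 − 5)ℏ ≈ 0.4772ℏ.

L_z,max = 5ℏ; θ_min ≈ 24.09°; |L|−L_z,max ≈ 0.4772ℏ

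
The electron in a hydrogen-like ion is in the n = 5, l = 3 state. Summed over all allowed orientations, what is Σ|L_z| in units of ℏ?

m_l ∈ {-3, -2, -1, 0, 1, 2, 3}.
Σ|m_l| = 2(1+2+…+3) = 12.

Σ|L_z| = 12 ℏ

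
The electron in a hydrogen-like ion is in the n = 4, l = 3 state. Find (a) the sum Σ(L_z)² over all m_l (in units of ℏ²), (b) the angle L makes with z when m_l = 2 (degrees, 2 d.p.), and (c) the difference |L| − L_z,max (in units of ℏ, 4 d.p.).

Σ m_l² = 28, so Σ(L_z)² = 28 ℏ².
For m_l = 2: cos θ = 2/√12, θ ≈ 54.74°.
|L| − L_z,max = (2√3 − 3)ℏ ≈ 0.4641ℏ.

Σ(L_z)² = 28 ℏ²; θ(m_l=2) ≈ 54.74°; |L|−L_z,max ≈ 0.4641ℏ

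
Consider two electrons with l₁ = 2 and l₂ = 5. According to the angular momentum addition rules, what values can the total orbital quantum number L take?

The total orbital quantum number L ranges from |l₁ − l₂| to l₁ + l₂ in integer steps.
Allowed values: L = 3, 4, 5, 6, 7.

L = 3, 4, 5, 6, 7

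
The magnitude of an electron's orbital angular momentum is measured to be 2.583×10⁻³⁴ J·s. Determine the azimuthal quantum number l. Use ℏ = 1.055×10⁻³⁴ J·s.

l = 2

Dividing by ℏ: |L|/ℏ ≈ 2.448.
Set l(l+1) = 5.99; the integer solution is l = 2.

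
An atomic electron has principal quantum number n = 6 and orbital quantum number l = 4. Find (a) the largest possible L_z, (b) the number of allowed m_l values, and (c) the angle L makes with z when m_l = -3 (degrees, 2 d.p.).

L_z,max = 4ℏ; 9 values; θ(m_l=-3) ≈ 132.13°

L_z,max = lℏ = 4ℏ.
There are 2l+1 = 9 values of m_l.
For m_l = -3: cos θ = -3/√20, θ ≈ 132.13°.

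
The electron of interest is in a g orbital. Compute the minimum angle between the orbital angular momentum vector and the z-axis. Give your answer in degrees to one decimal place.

θ_min ≈ 26.6°

For a g orbital, l = 4.
|L| = ℏ√(l(l+1)) = 2√5 ℏ.
The smallest angle corresponds to the largest L_z, i.e. m_l = l = 4, giving L_z = 4ℏ.
cos θ_min = 4/√20, so θ_min ≈ 26.6°.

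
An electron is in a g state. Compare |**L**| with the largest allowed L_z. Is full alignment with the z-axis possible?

No: L_z,max = 4ℏ < |L| = 2√5 ℏ ≈ 4.472ℏ

The letter g corresponds to l = 4.
|L| = 2√5 ℏ ≈ 4.4721ℏ, while L_z,max = lℏ = 4ℏ.
Since |L| > L_z,max, the vector can never point exactly along z; the closest it comes is θ_min = arccos(4/√20) ≈ 26.6°.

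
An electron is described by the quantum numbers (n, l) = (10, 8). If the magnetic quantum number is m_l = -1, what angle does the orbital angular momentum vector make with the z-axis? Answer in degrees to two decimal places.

|L| = √(l(l+1)) ℏ = 6√2 ℏ.
L_z = m_l ℏ = −1ℏ.
cos θ = L_z/|L| = -1/√72, so θ ≈ 96.77°.

θ ≈ 96.77°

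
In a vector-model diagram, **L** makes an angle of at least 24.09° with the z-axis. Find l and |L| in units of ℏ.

At minimum angle, m_l = l, so cos θ = l/√(l(l+1)); cos²θ = l/(l+1) = 0.8334.
Solving: l = 5.
Then |L| = ℏ√(5·6) = √30 ℏ.

l = 5, |L| = √30 ℏ ≈ 5.477ℏ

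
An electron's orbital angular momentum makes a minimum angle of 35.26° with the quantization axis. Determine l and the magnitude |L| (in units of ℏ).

cos²θ_min = l/(l+1) = 0.6667.
l = cos²θ/sin²θ ≈ 2.
Then |L| = ℏ√(2·3) = √6 ℏ.

l = 2, |L| = √6 ℏ ≈ 2.449ℏ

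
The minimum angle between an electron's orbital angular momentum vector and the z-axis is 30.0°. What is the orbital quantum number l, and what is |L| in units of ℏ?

cos²θ_min = l/(l+1) = 0.7500.
l = cos²θ/sin²θ ≈ 3.
Then |L| = ℏ√(3·4) = 2√3 ℏ.

l = 3, |L| = 2√3 ℏ ≈ 3.464ℏ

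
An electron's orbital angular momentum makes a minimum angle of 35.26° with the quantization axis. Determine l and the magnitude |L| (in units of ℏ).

cos²θ_min = l/(l+1) = 0.6667.
l = cos²θ/sin²θ ≈ 2.
Then |L| = ℏ√(2·3) = √6 ℏ.

l = 2, |L| = √6 ℏ ≈ 2.449ℏ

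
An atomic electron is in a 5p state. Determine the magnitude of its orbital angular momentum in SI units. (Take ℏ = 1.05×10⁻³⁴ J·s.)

5p means n = 5, l = 1.
|L| = ℏ√(l(l+1)) = ℏ√(1·2) = √2 ℏ
Numerically, |L| = 1.414 × (1.05×10⁻³⁴ J·s) = 1.48×10⁻³⁴ J·s.

|L| = 1.48×10⁻³⁴ J·s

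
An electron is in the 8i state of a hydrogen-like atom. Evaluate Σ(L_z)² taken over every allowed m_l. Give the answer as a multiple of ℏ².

The 8i subshell has l = 6.
m_l runs from −6 to 6, i.e. {-6, -5, -4, -3, -2, -1, 0, 1, 2, 3, 4, 5, 6}.
Σ m_l² = l(l+1)(2l+1)/3 = 6·7·13/3 = 182.

Σ(L_z)² = 182 ℏ²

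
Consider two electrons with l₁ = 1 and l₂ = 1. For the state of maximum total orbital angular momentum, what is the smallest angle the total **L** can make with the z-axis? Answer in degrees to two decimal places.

Angular momentum addition gives L = |l₁ − l₂|, …, l₁ + l₂.
So L can be 0, 1, 2.
The maximum is L = 2, with |L_tot| = ℏ√(2·3) = √6 ℏ.
The minimum angle with z is arccos(2/√6) ≈ 35.26°.

θ_min ≈ 35.26°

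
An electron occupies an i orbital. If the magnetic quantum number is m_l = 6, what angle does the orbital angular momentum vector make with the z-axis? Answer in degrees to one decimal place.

θ ≈ 22.2°

The letter i corresponds to l = 6.
|L| = ℏ√(l(l+1)) = √42 ℏ.
L_z = m_l ℏ = 6ℏ.
cos θ = L_z/|L| = 6/√42, so θ ≈ 22.2°.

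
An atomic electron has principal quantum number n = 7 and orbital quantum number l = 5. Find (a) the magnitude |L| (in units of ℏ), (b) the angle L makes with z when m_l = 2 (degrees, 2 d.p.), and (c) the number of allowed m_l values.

|L| = √30 ℏ ≈ 5.477ℏ; θ(m_l=2) ≈ 68.58°; 11 values

|L| = ℏ√(5·6) = √30 ℏ ≈ 5.477ℏ.
For m_l = 2: cos θ = 2/√30, θ ≈ 68.58°.
There are 2l+1 = 11 values of m_l.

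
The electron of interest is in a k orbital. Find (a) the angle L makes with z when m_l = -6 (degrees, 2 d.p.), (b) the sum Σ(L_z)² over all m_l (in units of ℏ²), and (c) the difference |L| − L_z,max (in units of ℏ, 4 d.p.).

K corresponds to l = 7.
For m_l = -6: cos θ = -6/√56, θ ≈ 143.30°.
Σ m_l² = 280, so Σ(L_z)² = 280 ℏ².
|L| − L_z,max = (2√14 − 7)ℏ ≈ 0.4833ℏ.

θ(m_l=-6) ≈ 143.30°; Σ(L_z)² = 280 ℏ²; |L|−L_z,max ≈ 0.4833ℏ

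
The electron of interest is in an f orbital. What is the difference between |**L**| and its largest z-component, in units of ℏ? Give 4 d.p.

The letter f corresponds to l = 3.
|L| = 2√3 ℏ ≈ 3.4641ℏ, while L_z,max = lℏ = 3ℏ.
The difference is (2√3 − 3)ℏ ≈ 0.4641ℏ.

|L| − L_z,max ≈ 0.4641ℏ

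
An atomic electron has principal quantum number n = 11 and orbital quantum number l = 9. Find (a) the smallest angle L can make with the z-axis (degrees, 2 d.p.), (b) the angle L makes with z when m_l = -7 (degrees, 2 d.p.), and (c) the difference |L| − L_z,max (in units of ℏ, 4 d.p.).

θ_min ≈ 18.43°; θ(m_l=-7) ≈ 137.55°; |L|−L_z,max ≈ 0.4868ℏ

cos θ_min = 9/√90, so θ_min ≈ 18.43°.
For m_l = -7: cos θ = -7/√90, θ ≈ 137.55°.
|L| − L_z,max = (3√10 − 9)ℏ ≈ 0.4868ℏ.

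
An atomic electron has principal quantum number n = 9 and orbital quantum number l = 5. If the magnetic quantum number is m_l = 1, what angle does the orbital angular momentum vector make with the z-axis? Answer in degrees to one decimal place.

|L| = ℏ√(l(l+1)) = √30 ℏ.
L_z = m_l ℏ = 1ℏ.
cos θ = L_z/|L| = 1/√30, so θ ≈ 79.5°.

θ ≈ 79.5°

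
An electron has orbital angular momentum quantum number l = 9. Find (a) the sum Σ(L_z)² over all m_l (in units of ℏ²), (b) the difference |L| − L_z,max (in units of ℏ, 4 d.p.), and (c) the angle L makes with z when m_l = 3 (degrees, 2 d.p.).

Σ m_l² = 570, so Σ(L_z)² = 570 ℏ².
|L| − L_z,max = (3√10 − 9)ℏ ≈ 0.4868ℏ.
For m_l = 3: cos θ = 3/√90, θ ≈ 71.57°.

Σ(L_z)² = 570 ℏ²; |L|−L_z,max ≈ 0.4868ℏ; θ(m_l=3) ≈ 71.57°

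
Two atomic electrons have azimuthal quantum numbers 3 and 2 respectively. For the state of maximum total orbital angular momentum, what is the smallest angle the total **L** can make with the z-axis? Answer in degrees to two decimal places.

θ_min ≈ 24.09°

By the triangle rule, |l₁ − l₂| ≤ L ≤ l₁ + l₂.
L ∈ {1, 2, 3, 4, 5}.
The maximum is L = 5, with |L_tot| = ℏ√(5·6) = √30 ℏ.
The minimum angle with z is arccos(5/√30) ≈ 24.09°.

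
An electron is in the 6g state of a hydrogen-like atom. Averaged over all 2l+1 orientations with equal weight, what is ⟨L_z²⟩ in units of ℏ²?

For 6g, l = 4.
m_l ∈ {-4, -3, -2, -1, 0, 1, 2, 3, 4}.
⟨L_z²⟩ = ℏ²·(Σ m_l²)/(2l+1) = ℏ²·60/9 = 6.667ℏ².

⟨L_z²⟩ = 6.667 ℏ²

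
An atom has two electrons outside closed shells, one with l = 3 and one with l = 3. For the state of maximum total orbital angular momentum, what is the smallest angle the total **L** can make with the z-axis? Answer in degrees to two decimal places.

θ_min ≈ 22.21°

The total orbital quantum number L ranges from |l₁ − l₂| to l₁ + l₂ in integer steps.
So L can be 0, 1, 2, 3, 4, 5, 6.
The maximum is L = 6, with |L_tot| = ℏ√(6·7) = √42 ℏ.
The minimum angle with z is arccos(6/√42) ≈ 22.21°.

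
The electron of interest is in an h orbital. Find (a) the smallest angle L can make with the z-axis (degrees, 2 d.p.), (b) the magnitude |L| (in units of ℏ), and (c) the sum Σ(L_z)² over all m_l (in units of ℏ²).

θ_min ≈ 24.09°; |L| = √30 ℏ ≈ 5.477ℏ; Σ(L_z)² = 110 ℏ²

An h state has l = 5.
cos θ_min = 5/√30, so θ_min ≈ 24.09°.
|L| = ℏ√(5·6) = √30 ℏ ≈ 5.477ℏ.
Σ m_l² = 110, so Σ(L_z)² = 110 ℏ².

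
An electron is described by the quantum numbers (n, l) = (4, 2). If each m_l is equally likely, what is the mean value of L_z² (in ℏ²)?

m_l runs from −2 to 2, i.e. {-2, -1, 0, 1, 2}.
⟨L_z²⟩ = ℏ²·(Σ m_l²)/(2l+1) = ℏ²·10/5 = 2ℏ².

⟨L_z²⟩ = 2 ℏ²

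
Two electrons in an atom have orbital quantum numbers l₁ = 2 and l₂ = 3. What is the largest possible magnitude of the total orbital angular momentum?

|L_tot|_max = √30 ℏ ≈ 5.477ℏ

L runs from |2 − 3| = 1 to 2 + 3 = 5.
L ∈ {1, 2, 3, 4, 5}.
The largest magnitude corresponds to L = 5: |L_tot| = ℏ√(5·6) = √30 ℏ.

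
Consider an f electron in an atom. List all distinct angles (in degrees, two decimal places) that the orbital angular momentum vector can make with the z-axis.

The letter f corresponds to l = 3.
|L| = √(l(l+1)) ℏ = 2√3 ℏ.
cos θ = m_l/√12 for each m_l ∈ {-3, -2, -1, 0, 1, 2, 3}.

θ ∈ {30.00°, 54.74°, 73.22°, 90.00°, 106.78°, 125.26°, 150.00°}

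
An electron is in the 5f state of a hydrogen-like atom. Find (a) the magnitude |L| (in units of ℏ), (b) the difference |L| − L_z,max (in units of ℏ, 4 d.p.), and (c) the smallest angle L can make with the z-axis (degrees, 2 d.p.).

For 5f, l = 3.
|L| = ℏ√(3·4) = 2√3 ℏ ≈ 3.464ℏ.
|L| − L_z,max = (2√3 − 3)ℏ ≈ 0.4641ℏ.
cos θ_min = 3/√12, so θ_min ≈ 30.00°.

|L| = 2√3 ℏ ≈ 3.464ℏ; |L|−L_z,max ≈ 0.4641ℏ; θ_min ≈ 30.00°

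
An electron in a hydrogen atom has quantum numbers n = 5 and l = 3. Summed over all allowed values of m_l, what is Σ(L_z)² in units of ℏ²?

The allowed m_l values are -3, -2, -1, 0, 1, 2, 3.
Summing m² from −3 to 3: Σ m_l² = 28.

Σ(L_z)² = 28 ℏ²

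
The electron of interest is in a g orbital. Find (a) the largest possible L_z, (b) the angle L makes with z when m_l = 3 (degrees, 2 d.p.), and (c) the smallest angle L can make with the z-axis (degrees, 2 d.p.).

L_z,max = 4ℏ; θ(m_l=3) ≈ 47.87°; θ_min ≈ 26.57°

The letter g corresponds to l = 4.
L_z,max = lℏ = 4ℏ.
For m_l = 3: cos θ = 3/√20, θ ≈ 47.87°.
cos θ_min = 4/√20, so θ_min ≈ 26.57°.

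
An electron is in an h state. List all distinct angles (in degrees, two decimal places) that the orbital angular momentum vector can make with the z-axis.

For an h orbital, l = 5.
|L| = √(l(l+1)) ℏ = √30 ℏ.
cos θ = m_l/√30 for each m_l ∈ {-5, -4, -3, -2, -1, 0, 1, 2, 3, 4, 5}.

θ ∈ {24.09°, 43.09°, 56.79°, 68.58°, 79.48°, 90.00°, 100.52°, 111.42°, 123.21°, 136.91°, 155.91°}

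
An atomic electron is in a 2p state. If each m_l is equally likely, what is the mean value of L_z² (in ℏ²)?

The 2p subshell has l = 1.
m_l ∈ {-1, 0, 1}.
⟨L_z²⟩ = ℏ²·(Σ m_l²)/(2l+1) = ℏ²·2/3 = 0.6667ℏ².

⟨L_z²⟩ = 0.6667 ℏ²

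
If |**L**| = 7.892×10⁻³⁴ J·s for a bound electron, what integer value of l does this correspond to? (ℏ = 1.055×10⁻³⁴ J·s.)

In units of ℏ, |L| ≈ 7.481.
l(l+1) ≈ 7.481² ≈ 55.96, so l = 7.

l = 7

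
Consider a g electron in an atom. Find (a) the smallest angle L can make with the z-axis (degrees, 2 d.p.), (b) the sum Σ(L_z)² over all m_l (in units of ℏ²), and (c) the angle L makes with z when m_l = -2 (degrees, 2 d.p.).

θ_min ≈ 26.57°; Σ(L_z)² = 60 ℏ²; θ(m_l=-2) ≈ 116.57°

A g state has l = 4.
cos θ_min = 4/√20, so θ_min ≈ 26.57°.
Σ m_l² = 60, so Σ(L_z)² = 60 ℏ².
For m_l = -2: cos θ = -2/√20, θ ≈ 116.57°.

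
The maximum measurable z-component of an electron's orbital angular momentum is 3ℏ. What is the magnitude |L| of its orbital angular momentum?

|L| = 2√3 ℏ ≈ 3.464ℏ

The maximum L_z equals lℏ, giving l = 3.
|L| = √(l(l+1)) ℏ = 2√3 ℏ.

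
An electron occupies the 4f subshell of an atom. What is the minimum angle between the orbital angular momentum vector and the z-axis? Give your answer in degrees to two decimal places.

For 4f, l = 3.
|L|² = l(l+1)ℏ² = 12ℏ², so |L| = 2√3 ℏ.
The smallest angle corresponds to the largest L_z, i.e. m_l = l = 3, giving L_z = 3ℏ.
cos θ_min = 3/√12, so θ_min ≈ 30.00°.

θ_min ≈ 30.00°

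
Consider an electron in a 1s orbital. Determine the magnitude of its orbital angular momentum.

1s means n = 1, l = 0.
|L| = ℏ√(l(l+1)) = ℏ√0 = 0

|L| = 0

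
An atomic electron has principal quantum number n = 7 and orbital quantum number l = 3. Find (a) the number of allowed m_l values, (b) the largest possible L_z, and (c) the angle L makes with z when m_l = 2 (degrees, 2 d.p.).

There are 2l+1 = 7 values of m_l.
L_z,max = lℏ = 3ℏ.
For m_l = 2: cos θ = 2/√12, θ ≈ 54.74°.

7 values; L_z,max = 3ℏ; θ(m_l=2) ≈ 54.74°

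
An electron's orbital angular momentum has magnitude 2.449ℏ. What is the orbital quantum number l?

l = 2

(|L|/ℏ)² = l(l+1) = 6.
The positive root is l = 2.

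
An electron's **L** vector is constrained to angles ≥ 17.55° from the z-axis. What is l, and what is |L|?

cos θ_min = l/√(l(l+1)) = √(l/(l+1)), so l/(l+1) = cos²(17.55°) = 0.9091.
Thus l = 0.9091/(1 − 0.9091) ≈ 10.
Then |L| = ℏ√(10·11) = √110 ℏ.

l = 10, |L| = √110 ℏ ≈ 10.488ℏ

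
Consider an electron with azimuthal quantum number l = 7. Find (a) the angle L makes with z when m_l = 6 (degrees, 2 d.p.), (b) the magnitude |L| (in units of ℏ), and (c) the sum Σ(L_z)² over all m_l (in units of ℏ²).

For m_l = 6: cos θ = 6/√56, θ ≈ 36.70°.
|L| = ℏ√(7·8) = 2√14 ℏ ≈ 7.483ℏ.
Σ m_l² = 280, so Σ(L_z)² = 280 ℏ².

θ(m_l=6) ≈ 36.70°; |L| = 2√14 ℏ ≈ 7.483ℏ; Σ(L_z)² = 280 ℏ²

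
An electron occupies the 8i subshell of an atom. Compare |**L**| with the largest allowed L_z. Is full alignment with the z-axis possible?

8i means n = 8, l = 6.
|L| = √42 ℏ ≈ 6.4807ℏ, while L_z,max = lℏ = 6ℏ.
Since |L| > L_z,max, the vector can never point exactly along z; the closest it comes is θ_min = arccos(6/√42) ≈ 22.2°.

No: L_z,max = 6ℏ < |L| = √42 ℏ ≈ 6.481ℏ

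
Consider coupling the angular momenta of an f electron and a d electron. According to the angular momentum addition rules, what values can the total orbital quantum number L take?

Angular momentum addition gives L = |l₁ − l₂|, …, l₁ + l₂.
L ∈ {1, 2, 3, 4, 5}.

L = 1, 2, 3, 4, 5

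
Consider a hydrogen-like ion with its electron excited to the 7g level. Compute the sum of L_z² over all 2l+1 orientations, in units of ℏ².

Σ(L_z)² = 60 ℏ²

The 7g level has l = 4.
m_l ∈ {-4, -3, -2, -1, 0, 1, 2, 3, 4}.
Σ m_l² = l(l+1)(2l+1)/3 = 4·5·9/3 = 60.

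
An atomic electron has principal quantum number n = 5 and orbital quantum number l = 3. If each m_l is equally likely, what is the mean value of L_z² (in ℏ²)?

The allowed m_l values are -3, -2, -1, 0, 1, 2, 3.
Average of L_z² over 7 states: 28/7 ℏ² = 4 ℏ².

⟨L_z²⟩ = 4 ℏ²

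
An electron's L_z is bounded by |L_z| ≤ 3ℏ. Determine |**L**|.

Since max m_l = l, l = 3.
|L| = √(l(l+1)) ℏ = 2√3 ℏ.

|L| = 2√3 ℏ ≈ 3.464ℏ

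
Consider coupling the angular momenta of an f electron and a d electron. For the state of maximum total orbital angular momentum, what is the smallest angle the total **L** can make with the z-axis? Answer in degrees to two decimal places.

The total orbital quantum number L ranges from |l₁ − l₂| to l₁ + l₂ in integer steps.
L ∈ {1, 2, 3, 4, 5}.
The maximum is L = 5, with |L_tot| = ℏ√(5·6) = √30 ℏ.
The minimum angle with z is arccos(5/√30) ≈ 24.09°.

θ_min ≈ 24.09°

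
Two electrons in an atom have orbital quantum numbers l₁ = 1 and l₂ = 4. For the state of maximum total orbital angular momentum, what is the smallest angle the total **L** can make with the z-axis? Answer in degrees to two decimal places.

L runs from |1 − 4| = 3 to 1 + 4 = 5.
Allowed values: L = 3, 4, 5.
The maximum is L = 5, with |L_tot| = ℏ√(5·6) = √30 ℏ.
The minimum angle with z is arccos(5/√30) ≈ 24.09°.

θ_min ≈ 24.09°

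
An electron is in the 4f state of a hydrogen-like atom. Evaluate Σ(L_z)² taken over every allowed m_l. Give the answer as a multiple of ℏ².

4f means n = 4, l = 3.
m_l ∈ {-3, -2, -1, 0, 1, 2, 3}.
Summing m² from −3 to 3: Σ m_l² = 28.

Σ(L_z)² = 28 ℏ²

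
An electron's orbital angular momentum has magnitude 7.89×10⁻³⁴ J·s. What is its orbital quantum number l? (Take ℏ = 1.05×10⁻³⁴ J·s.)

l = 7

|L|/ℏ = (7.89×10⁻³⁴)/(1.05×10⁻³⁴) ≈ 7.514.
l(l+1) ≈ 7.514² ≈ 56.46, so l = 7.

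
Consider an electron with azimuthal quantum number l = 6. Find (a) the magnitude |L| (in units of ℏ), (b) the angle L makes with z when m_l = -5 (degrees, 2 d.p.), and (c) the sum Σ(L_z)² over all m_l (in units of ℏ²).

|L| = √42 ℏ ≈ 6.481ℏ; θ(m_l=-5) ≈ 140.49°; Σ(L_z)² = 182 ℏ²

|L| = ℏ√(6·7) = √42 ℏ ≈ 6.481ℏ.
For m_l = -5: cos θ = -5/√42, θ ≈ 140.49°.
Σ m_l² = 182, so Σ(L_z)² = 182 ℏ².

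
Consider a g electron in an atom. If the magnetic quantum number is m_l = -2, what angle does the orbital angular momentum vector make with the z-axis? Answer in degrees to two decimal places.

θ ≈ 116.57°

G corresponds to l = 4.
|L| = ℏ√(l(l+1)) = 2√5 ℏ.
L_z = m_l ℏ = −2ℏ.
cos θ = L_z/|L| = -2/√20, so θ ≈ 116.57°.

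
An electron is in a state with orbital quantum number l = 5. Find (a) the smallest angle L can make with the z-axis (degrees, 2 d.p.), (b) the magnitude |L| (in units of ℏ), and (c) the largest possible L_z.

cos θ_min = 5/√30, so θ_min ≈ 24.09°.
|L| = ℏ√(5·6) = √30 ℏ ≈ 5.477ℏ.
L_z,max = lℏ = 5ℏ.

θ_min ≈ 24.09°; |L| = √30 ℏ ≈ 5.477ℏ; L_z,max = 5ℏ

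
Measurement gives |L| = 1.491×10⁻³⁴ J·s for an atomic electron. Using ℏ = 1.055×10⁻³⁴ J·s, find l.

In units of ℏ, |L| ≈ 1.413.
l(l+1) ≈ 1.413² ≈ 2.00, so l = 1.

l = 1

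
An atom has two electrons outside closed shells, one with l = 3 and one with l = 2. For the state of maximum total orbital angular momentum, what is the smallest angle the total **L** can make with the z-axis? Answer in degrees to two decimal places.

θ_min ≈ 24.09°

The total orbital quantum number L ranges from |l₁ − l₂| to l₁ + l₂ in integer steps.
So L can be 1, 2, 3, 4, 5.
The maximum is L = 5, with |L_tot| = ℏ√(5·6) = √30 ℏ.
The minimum angle with z is arccos(5/√30) ≈ 24.09°.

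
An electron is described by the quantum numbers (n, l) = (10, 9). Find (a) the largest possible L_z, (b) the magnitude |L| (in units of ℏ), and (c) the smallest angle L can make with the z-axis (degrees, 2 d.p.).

L_z,max = 9ℏ; |L| = 3√10 ℏ ≈ 9.487ℏ; θ_min ≈ 18.43°

L_z,max = lℏ = 9ℏ.
|L| = ℏ√(9·10) = 3√10 ℏ ≈ 9.487ℏ.
cos θ_min = 9/√90, so θ_min ≈ 18.43°.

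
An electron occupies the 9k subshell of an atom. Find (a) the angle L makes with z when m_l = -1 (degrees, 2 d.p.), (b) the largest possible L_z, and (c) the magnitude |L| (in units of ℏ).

θ(m_l=-1) ≈ 97.68°; L_z,max = 7ℏ; |L| = 2√14 ℏ ≈ 7.483ℏ

For 9k, l = 7.
For m_l = -1: cos θ = -1/√56, θ ≈ 97.68°.
L_z,max = lℏ = 7ℏ.
|L| = ℏ√(7·8) = 2√14 ℏ ≈ 7.483ℏ.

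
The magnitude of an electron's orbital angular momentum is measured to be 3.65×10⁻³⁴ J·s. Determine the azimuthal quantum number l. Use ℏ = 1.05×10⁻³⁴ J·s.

|L|/ℏ = (3.65×10⁻³⁴)/(1.05×10⁻³⁴) ≈ 3.476.
Set l(l+1) = 12.08; the integer solution is l = 3.

l = 3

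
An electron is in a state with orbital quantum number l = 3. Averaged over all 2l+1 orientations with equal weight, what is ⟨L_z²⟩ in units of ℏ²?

⟨L_z²⟩ = 4 ℏ²

m_l ∈ {-3, -2, -1, 0, 1, 2, 3}.
⟨L_z²⟩ = ℏ²·l(l+1)/3 = 4ℏ².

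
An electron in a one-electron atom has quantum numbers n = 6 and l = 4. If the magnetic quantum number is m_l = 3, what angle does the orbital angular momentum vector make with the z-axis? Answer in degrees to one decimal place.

|L| = ℏ√(l(l+1)) = 2√5 ℏ.
L_z = m_l ℏ = 3ℏ.
cos θ = L_z/|L| = 3/√20, so θ ≈ 47.9°.

θ ≈ 47.9°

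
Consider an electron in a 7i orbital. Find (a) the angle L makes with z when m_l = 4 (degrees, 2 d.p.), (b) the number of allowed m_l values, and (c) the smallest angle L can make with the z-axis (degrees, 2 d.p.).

For 7i, l = 6.
For m_l = 4: cos θ = 4/√42, θ ≈ 51.89°.
There are 2l+1 = 13 values of m_l.
cos θ_min = 6/√42, so θ_min ≈ 22.21°.

θ(m_l=4) ≈ 51.89°; 13 values; θ_min ≈ 22.21°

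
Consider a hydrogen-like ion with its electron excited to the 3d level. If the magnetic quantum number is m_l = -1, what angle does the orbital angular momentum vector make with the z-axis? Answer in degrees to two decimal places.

The 3d level has l = 2.
|L| = ℏ√(l(l+1)) = √6 ℏ.
L_z = m_l ℏ = −1ℏ.
cos θ = L_z/|L| = -1/√6, so θ ≈ 114.09°.

θ ≈ 114.09°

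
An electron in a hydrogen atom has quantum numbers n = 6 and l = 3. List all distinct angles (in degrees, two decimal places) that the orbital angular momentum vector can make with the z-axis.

|L| = √(l(l+1)) ℏ = 2√3 ℏ.
cos θ = m_l/√12 for each m_l ∈ {-3, -2, -1, 0, 1, 2, 3}.

θ ∈ {30.00°, 54.74°, 73.22°, 90.00°, 106.78°, 125.26°, 150.00°}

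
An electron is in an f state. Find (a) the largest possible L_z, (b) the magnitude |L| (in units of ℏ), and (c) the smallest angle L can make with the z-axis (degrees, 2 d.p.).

The letter f corresponds to l = 3.
L_z,max = lℏ = 3ℏ.
|L| = ℏ√(3·4) = 2√3 ℏ ≈ 3.464ℏ.
cos θ_min = 3/√12, so θ_min ≈ 30.00°.

L_z,max = 3ℏ; |L| = 2√3 ℏ ≈ 3.464ℏ; θ_min ≈ 30.00°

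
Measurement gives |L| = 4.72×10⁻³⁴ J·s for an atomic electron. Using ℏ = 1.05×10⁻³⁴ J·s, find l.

In units of ℏ, |L| ≈ 4.495.
l(l+1) ≈ 4.495² ≈ 20.21, so l = 4.

l = 4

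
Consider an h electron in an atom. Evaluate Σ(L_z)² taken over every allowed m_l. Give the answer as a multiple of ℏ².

Σ(L_z)² = 110 ℏ²

The letter h corresponds to l = 5.
m_l ∈ {-5, -4, -3, -2, -1, 0, 1, 2, 3, 4, 5}.
Σ m_l² = 2·(1 + 4 + 9 + 16 + 25) = 110.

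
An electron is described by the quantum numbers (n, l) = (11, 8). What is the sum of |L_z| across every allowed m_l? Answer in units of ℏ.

Σ|L_z| = 72 ℏ

m_l runs from −8 to 8, i.e. {-8, -7, -6, -5, -4, -3, -2, -1, 0, 1, 2, 3, 4, 5, 6, 7, 8}.
Σ|m_l| = 2(1+2+…+8) = 72.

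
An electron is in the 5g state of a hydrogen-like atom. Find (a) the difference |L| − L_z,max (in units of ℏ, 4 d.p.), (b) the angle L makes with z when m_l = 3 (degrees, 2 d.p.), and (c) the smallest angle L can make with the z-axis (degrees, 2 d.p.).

For 5g, l = 4.
|L| − L_z,max = (2√5 − 4)ℏ ≈ 0.4721ℏ.
For m_l = 3: cos θ = 3/√20, θ ≈ 47.87°.
cos θ_min = 4/√20, so θ_min ≈ 26.57°.

|L|−L_z,max ≈ 0.4721ℏ; θ(m_l=3) ≈ 47.87°; θ_min ≈ 26.57°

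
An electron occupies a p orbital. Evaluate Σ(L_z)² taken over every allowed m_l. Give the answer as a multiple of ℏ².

The letter p corresponds to l = 1.
The allowed m_l values are -1, 0, 1.
Σ m_l² = 2·(1) = 2.

Σ(L_z)² = 2 ℏ²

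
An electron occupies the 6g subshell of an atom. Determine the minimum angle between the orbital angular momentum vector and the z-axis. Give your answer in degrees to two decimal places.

θ_min ≈ 26.57°

For 6g, l = 4.
|L| = √(l(l+1)) ℏ = 2√5 ℏ.
The smallest angle corresponds to the largest L_z, i.e. m_l = l = 4, giving L_z = 4ℏ.
cos θ_min = 4/√20, so θ_min ≈ 26.57°.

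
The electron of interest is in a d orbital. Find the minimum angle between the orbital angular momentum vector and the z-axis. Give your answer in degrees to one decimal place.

θ_min ≈ 35.3°

For a d orbital, l = 2.
|L| = √(l(l+1)) ℏ = √6 ℏ.
The smallest angle corresponds to the largest L_z, i.e. m_l = l = 2, giving L_z = 2ℏ.
cos θ_min = 2/√6, so θ_min ≈ 35.3°.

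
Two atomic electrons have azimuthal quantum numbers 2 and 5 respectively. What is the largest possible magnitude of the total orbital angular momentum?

|L_tot|_max = 2√14 ℏ ≈ 7.483ℏ

L runs from |2 − 5| = 3 to 2 + 5 = 7.
Allowed values: L = 3, 4, 5, 6, 7.
The largest magnitude corresponds to L = 7: |L_tot| = ℏ√(7·8) = 2√14 ℏ.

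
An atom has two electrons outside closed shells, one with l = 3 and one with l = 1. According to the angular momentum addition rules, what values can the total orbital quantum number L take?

L = 2, 3, 4

The total orbital quantum number L ranges from |l₁ − l₂| to l₁ + l₂ in integer steps.
L ∈ {2, 3, 4}.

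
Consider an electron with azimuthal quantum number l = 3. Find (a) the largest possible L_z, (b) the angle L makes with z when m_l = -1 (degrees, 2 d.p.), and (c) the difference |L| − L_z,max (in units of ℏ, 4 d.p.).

L_z,max = lℏ = 3ℏ.
For m_l = -1: cos θ = -1/√12, θ ≈ 106.78°.
|L| − L_z,max = (2√3 − 3)ℏ ≈ 0.4641ℏ.

L_z,max = 3ℏ; θ(m_l=-1) ≈ 106.78°; |L|−L_z,max ≈ 0.4641ℏ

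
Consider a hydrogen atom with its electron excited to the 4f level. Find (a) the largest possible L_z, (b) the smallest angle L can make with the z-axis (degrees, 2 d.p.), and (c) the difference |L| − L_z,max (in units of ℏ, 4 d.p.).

The 4f level has l = 3.
L_z,max = lℏ = 3ℏ.
cos θ_min = 3/√12, so θ_min ≈ 30.00°.
|L| − L_z,max = (2√3 − 3)ℏ ≈ 0.4641ℏ.

L_z,max = 3ℏ; θ_min ≈ 30.00°; |L|−L_z,max ≈ 0.4641ℏ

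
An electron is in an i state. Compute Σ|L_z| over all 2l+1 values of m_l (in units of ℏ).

Σ|L_z| = 42 ℏ

The letter i corresponds to l = 6.
The allowed m_l values are -6, -5, -4, -3, -2, -1, 0, 1, 2, 3, 4, 5, 6.
Σ|m_l| = 2·6(6+1)/2 = 42.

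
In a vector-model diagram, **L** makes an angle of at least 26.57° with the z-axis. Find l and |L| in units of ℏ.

l = 4, |L| = 2√5 ℏ ≈ 4.472ℏ

cos²θ_min = l/(l+1) = 0.7999.
Solving: l = 4.
Then |L| = ℏ√(4·5) = 2√5 ℏ.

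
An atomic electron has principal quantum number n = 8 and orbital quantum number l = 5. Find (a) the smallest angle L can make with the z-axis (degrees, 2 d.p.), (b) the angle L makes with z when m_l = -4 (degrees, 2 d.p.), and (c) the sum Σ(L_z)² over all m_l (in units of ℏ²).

cos θ_min = 5/√30, so θ_min ≈ 24.09°.
For m_l = -4: cos θ = -4/√30, θ ≈ 136.91°.
Σ m_l² = 110, so Σ(L_z)² = 110 ℏ².

θ_min ≈ 24.09°; θ(m_l=-4) ≈ 136.91°; Σ(L_z)² = 110 ℏ²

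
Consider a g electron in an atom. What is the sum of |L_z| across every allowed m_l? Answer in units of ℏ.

Σ|L_z| = 20 ℏ

The letter g corresponds to l = 4.
m_l ∈ {-4, -3, -2, -1, 0, 1, 2, 3, 4}.
Σ|m_l| = 2·4(4+1)/2 = 20.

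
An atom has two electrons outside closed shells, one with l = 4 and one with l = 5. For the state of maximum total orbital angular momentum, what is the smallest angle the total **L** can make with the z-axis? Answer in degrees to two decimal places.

θ_min ≈ 18.43°

By the triangle rule, |l₁ − l₂| ≤ L ≤ l₁ + l₂.
L ∈ {1, 2, 3, 4, 5, 6, 7, 8, 9}.
The maximum is L = 9, with |L_tot| = ℏ√(9·10) = 3√10 ℏ.
The minimum angle with z is arccos(9/√90) ≈ 18.43°.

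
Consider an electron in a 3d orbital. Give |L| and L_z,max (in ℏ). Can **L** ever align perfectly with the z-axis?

3d means n = 3, l = 2.
|L| = √6 ℏ ≈ 2.4495ℏ, while L_z,max = lℏ = 2ℏ.
Since |L| > L_z,max, the vector can never point exactly along z; the closest it comes is θ_min = arccos(2/√6) ≈ 35.3°.

No: L_z,max = 2ℏ < |L| = √6 ℏ ≈ 2.449ℏ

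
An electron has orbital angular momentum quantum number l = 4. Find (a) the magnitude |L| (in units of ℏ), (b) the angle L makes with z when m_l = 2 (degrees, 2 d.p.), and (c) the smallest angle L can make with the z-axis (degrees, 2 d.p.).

|L| = ℏ√(4·5) = 2√5 ℏ ≈ 4.472ℏ.
For m_l = 2: cos θ = 2/√20, θ ≈ 63.43°.
cos θ_min = 4/√20, so θ_min ≈ 26.57°.

|L| = 2√5 ℏ ≈ 4.472ℏ; θ(m_l=2) ≈ 63.43°; θ_min ≈ 26.57°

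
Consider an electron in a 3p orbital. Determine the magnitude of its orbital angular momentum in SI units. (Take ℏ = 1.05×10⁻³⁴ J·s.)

|L| = 1.48×10⁻³⁴ J·s

For 3p, l = 1.
|L| = ℏ√(l(l+1)) = ℏ√(1·2) = √2 ℏ
Numerically, |L| = 1.414 × (1.05×10⁻³⁴ J·s) = 1.48×10⁻³⁴ J·s.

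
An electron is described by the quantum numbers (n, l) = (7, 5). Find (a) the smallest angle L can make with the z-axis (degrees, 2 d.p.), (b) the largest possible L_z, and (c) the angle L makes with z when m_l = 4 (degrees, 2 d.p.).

cos θ_min = 5/√30, so θ_min ≈ 24.09°.
L_z,max = lℏ = 5ℏ.
For m_l = 4: cos θ = 4/√30, θ ≈ 43.09°.

θ_min ≈ 24.09°; L_z,max = 5ℏ; θ(m_l=4) ≈ 43.09°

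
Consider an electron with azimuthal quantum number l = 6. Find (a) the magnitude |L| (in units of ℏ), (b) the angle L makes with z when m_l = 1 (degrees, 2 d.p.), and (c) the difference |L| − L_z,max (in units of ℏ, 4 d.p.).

|L| = ℏ√(6·7) = √42 ℏ ≈ 6.481ℏ.
For m_l = 1: cos θ = 1/√42, θ ≈ 81.12°.
|L| − L_z,max = (√42 − 6)ℏ ≈ 0.4807ℏ.

|L| = √42 ℏ ≈ 6.481ℏ; θ(m_l=1) ≈ 81.12°; |L|−L_z,max ≈ 0.4807ℏ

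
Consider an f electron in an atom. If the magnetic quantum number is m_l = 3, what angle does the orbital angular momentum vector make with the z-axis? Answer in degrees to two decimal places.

The letter f corresponds to l = 3.
|L| = ℏ√(l(l+1)) = 2√3 ℏ.
L_z = m_l ℏ = 3ℏ.
cos θ = L_z/|L| = 3/√12, so θ ≈ 30.00°.

θ ≈ 30.00°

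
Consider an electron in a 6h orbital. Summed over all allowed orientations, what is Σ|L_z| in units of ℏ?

Σ|L_z| = 30 ℏ

The 6h subshell has l = 5.
m_l ∈ {-5, -4, -3, -2, -1, 0, 1, 2, 3, 4, 5}.
Σ|m_l| = 2·5(5+1)/2 = 30.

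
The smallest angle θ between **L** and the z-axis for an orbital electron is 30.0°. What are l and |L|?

cos²θ_min = l/(l+1) = 0.7500.
l = cos²θ/sin²θ ≈ 3.
Then |L| = ℏ√(3·4) = 2√3 ℏ.

l = 3, |L| = 2√3 ℏ ≈ 3.464ℏ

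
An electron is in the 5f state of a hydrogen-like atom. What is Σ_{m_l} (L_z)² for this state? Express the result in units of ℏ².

The 5f subshell has l = 3.
m_l ∈ {-3, -2, -1, 0, 1, 2, 3}.
Σ m_l² = 2·(1 + 4 + 9) = 28.

Σ(L_z)² = 28 ℏ²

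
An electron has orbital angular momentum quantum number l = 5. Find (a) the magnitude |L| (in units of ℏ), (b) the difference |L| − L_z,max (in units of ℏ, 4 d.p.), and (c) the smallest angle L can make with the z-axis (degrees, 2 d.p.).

|L| = ℏ√(5·6) = √30 ℏ ≈ 5.477ℏ.
|L| − L_z,max = (√30 − 5)ℏ ≈ 0.4772ℏ.
cos θ_min = 5/√30, so θ_min ≈ 24.09°.

|L| = √30 ℏ ≈ 5.477ℏ; |L|−L_z,max ≈ 0.4772ℏ; θ_min ≈ 24.09°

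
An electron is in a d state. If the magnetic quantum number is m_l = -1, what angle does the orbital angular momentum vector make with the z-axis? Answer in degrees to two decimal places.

For a d orbital, l = 2.
|L| = √(l(l+1)) ℏ = √6 ℏ.
L_z = m_l ℏ = −1ℏ.
cos θ = L_z/|L| = -1/√6, so θ ≈ 114.09°.

θ ≈ 114.09°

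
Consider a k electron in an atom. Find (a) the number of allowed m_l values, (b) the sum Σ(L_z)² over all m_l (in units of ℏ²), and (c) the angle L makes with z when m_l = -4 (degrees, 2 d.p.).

For a k orbital, l = 7.
There are 2l+1 = 15 values of m_l.
Σ m_l² = 280, so Σ(L_z)² = 280 ℏ².
For m_l = -4: cos θ = -4/√56, θ ≈ 122.31°.

15 values; Σ(L_z)² = 280 ℏ²; θ(m_l=-4) ≈ 122.31°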